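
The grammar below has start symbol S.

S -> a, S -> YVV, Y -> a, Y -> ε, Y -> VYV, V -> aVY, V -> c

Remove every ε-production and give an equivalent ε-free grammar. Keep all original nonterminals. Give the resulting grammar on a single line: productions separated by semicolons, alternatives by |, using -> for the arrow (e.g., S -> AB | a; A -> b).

Nullable set: {Y}.
S -> YVV: Y nullable, giving VV | YVV.
V -> aVY: Y nullable, giving aV | aVY.
Drop Y -> ε.
Y -> VYV: Y nullable, giving VV | VYV.
Unchanged (no nullable symbols): S -> a; V -> c; Y -> a.

S -> a | VV | YVV; V -> c | aV | aVY; Y -> a | VV | VYV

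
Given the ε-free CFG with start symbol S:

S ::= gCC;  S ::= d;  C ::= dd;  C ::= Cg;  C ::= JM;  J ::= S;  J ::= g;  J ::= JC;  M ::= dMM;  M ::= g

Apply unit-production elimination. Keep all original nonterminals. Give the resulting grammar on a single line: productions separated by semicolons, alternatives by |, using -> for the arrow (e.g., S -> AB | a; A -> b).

Unit productions: J->S.
Unit pairs (A ⇒* B via units): (J,S).
S: inherits non-unit rules of {S} → d | gCC.
C: inherits non-unit rules of {C} → Cg | JM | dd.
J: inherits non-unit rules of {J, S} → JC | d | g | gCC.
M: inherits non-unit rules of {M} → dMM | g.

S -> d | gCC; C -> Cg | JM | dd; J -> d | g | JC | gCC; M -> g | dMM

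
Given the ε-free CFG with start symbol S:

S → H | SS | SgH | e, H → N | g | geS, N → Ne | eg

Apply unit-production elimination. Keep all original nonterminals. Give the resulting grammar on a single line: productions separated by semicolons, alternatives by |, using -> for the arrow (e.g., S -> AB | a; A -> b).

S -> e | g | Ne | SS | eg | SgH | geS; H -> g | Ne | eg | geS; N -> Ne | eg

Unit productions: H->N, S->H.
Unit pairs (A ⇒* B via units): (H,N), (S,H), (S,N).
S: inherits non-unit rules of {H, N, S} → Ne | SS | SgH | e | eg | g | geS.
H: inherits non-unit rules of {H, N} → Ne | eg | g | geS.
N: inherits non-unit rules of {N} → Ne | eg.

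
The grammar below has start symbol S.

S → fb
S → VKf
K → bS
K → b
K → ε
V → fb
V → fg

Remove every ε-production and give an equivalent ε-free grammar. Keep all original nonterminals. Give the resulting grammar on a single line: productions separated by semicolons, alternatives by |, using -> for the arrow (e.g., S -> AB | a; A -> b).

Nullable set: {K}.
S -> VKf: K nullable, giving VKf | Vf.
Drop K -> ε.
Unchanged (no nullable symbols): S -> fb; K -> b; K -> bS; V -> fb; V -> fg.

S -> Vf | fb | VKf; K -> b | bS; V -> fb | fg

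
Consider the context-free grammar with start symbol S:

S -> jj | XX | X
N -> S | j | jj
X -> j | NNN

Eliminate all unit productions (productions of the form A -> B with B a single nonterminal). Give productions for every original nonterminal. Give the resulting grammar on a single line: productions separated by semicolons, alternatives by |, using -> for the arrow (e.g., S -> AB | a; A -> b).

Unit productions: N->S, S->X.
Unit pairs (A ⇒* B via units): (N,S), (N,X), (S,X).
S: inherits non-unit rules of {S, X} → NNN | XX | j | jj.
N: inherits non-unit rules of {N, S, X} → NNN | XX | j | jj.
X: inherits non-unit rules of {X} → NNN | j.

S -> j | XX | jj | NNN; N -> j | XX | jj | NNN; X -> j | NNN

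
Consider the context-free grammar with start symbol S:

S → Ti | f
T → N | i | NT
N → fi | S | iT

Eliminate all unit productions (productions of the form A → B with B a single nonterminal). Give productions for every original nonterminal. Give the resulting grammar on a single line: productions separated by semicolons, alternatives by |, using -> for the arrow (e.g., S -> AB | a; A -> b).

Unit productions: N->S, T->N.
Unit pairs (A ⇒* B via units): (N,S), (T,N), (T,S).
S: inherits non-unit rules of {S} → Ti | f.
N: inherits non-unit rules of {N, S} → Ti | f | fi | iT.
T: inherits non-unit rules of {N, S, T} → NT | Ti | f | fi | i | iT.

S -> f | Ti; N -> f | Ti | fi | iT; T -> f | i | NT | Ti | fi | iT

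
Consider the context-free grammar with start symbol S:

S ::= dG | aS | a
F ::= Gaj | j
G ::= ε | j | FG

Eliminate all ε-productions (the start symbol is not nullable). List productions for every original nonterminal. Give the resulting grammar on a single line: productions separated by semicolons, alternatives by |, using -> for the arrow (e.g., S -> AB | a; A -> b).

Nullable set: {G}.
S -> dG: G nullable, giving d | dG.
F -> Gaj: G nullable, giving Gaj | aj.
Drop G -> ε.
G -> FG: G nullable, giving F | FG.
Unchanged (no nullable symbols): S -> a; S -> aS; F -> j; G -> j.

S -> a | d | aS | dG; F -> j | aj | Gaj; G -> F | j | FG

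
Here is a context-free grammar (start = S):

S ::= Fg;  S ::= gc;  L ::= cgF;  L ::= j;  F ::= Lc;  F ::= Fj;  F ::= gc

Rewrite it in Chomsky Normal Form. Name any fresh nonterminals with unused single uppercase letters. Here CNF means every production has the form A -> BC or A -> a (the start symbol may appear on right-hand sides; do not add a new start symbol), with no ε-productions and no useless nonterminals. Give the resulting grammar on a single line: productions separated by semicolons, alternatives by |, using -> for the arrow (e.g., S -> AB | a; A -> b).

No ε-productions.
No unit productions to eliminate.
TERM: introduce B -> c, C -> g, A -> j and substitute in every rule of length ≥2.
BIN: L -> BCF becomes L -> BD, D -> CF.

S -> CB | FC; A -> j; B -> c; C -> g; D -> CF; F -> CB | FA | LB; L -> j | BD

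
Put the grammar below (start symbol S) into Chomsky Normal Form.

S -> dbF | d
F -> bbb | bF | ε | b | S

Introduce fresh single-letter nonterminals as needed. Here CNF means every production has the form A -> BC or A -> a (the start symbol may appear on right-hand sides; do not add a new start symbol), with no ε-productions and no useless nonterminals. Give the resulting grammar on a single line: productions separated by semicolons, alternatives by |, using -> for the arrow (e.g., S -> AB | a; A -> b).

Nullable: {F}; after ε-elimination: S -> d | db | dbF; F -> S | b | bF | bbb.
After unit-elimination: S -> d | db | dbF; F -> b | d | bF | db | bbb | dbF.
TERM: introduce A -> b, B -> d and substitute in every rule of length ≥2.
BIN: F -> AAA becomes F -> AC, C -> AA; F -> BAF becomes F -> BD, D -> AF; S -> BAF becomes S -> BE, E -> AF.

S -> d | BA | BE; A -> b; B -> d; C -> AA; D -> AF; E -> AF; F -> b | d | AC | AF | BA | BD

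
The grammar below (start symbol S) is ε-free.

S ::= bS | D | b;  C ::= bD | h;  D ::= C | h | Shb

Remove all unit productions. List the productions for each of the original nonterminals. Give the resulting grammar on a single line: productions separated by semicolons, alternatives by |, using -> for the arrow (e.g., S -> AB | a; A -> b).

S -> b | h | bD | bS | Shb; C -> h | bD; D -> h | bD | Shb

Unit productions: D->C, S->D.
Unit pairs (A ⇒* B via units): (D,C), (S,C), (S,D).
S: inherits non-unit rules of {C, D, S} → Shb | b | bD | bS | h.
C: inherits non-unit rules of {C} → bD | h.
D: inherits non-unit rules of {C, D} → Shb | bD | h.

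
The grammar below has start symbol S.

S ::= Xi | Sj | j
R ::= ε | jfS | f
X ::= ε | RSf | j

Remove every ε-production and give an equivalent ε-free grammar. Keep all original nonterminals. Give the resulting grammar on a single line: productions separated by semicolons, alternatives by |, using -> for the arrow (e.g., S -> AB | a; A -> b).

Nullable set: {R, X}.
S -> Xi: X nullable, giving Xi | i.
Drop R -> ε.
Drop X -> ε.
X -> RSf: R nullable, giving RSf | Sf.
Unchanged (no nullable symbols): S -> Sj; S -> j; R -> f; R -> jfS; X -> j.

S -> i | j | Sj | Xi; R -> f | jfS; X -> j | Sf | RSf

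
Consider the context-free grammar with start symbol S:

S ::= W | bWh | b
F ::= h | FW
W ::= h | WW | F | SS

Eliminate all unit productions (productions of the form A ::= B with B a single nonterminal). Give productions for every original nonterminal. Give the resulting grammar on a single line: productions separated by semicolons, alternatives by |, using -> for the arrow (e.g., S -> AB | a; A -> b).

Unit productions: S->W, W->F.
Unit pairs (A ⇒* B via units): (S,F), (S,W), (W,F).
S: inherits non-unit rules of {F, S, W} → FW | SS | WW | b | bWh | h.
F: inherits non-unit rules of {F} → FW | h.
W: inherits non-unit rules of {F, W} → FW | SS | WW | h.

S -> b | h | FW | SS | WW | bWh; F -> h | FW; W -> h | FW | SS | WW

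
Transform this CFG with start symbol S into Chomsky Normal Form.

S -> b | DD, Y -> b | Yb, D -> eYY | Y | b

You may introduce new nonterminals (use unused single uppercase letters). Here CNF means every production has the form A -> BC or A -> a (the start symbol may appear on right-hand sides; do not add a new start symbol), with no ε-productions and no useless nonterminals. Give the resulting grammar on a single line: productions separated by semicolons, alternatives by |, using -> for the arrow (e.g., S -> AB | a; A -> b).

S -> b | DD; A -> b; B -> e; C -> YY; D -> b | BC | YA; Y -> b | YA

No ε-productions.
After unit-elimination: S -> b | DD; D -> b | Yb | eYY; Y -> b | Yb.
TERM: introduce A -> b, B -> e and substitute in every rule of length ≥2.
BIN: D -> BYY becomes D -> BC, C -> YY.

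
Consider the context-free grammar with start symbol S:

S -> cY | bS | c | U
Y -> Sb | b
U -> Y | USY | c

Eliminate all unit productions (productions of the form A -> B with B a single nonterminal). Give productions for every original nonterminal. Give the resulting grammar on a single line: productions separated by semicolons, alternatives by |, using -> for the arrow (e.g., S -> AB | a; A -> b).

S -> b | c | Sb | bS | cY | USY; U -> b | c | Sb | USY; Y -> b | Sb

Unit productions: S->U, U->Y.
Unit pairs (A ⇒* B via units): (S,U), (S,Y), (U,Y).
S: inherits non-unit rules of {S, U, Y} → Sb | USY | b | bS | c | cY.
U: inherits non-unit rules of {U, Y} → Sb | USY | b | c.
Y: inherits non-unit rules of {Y} → Sb | b.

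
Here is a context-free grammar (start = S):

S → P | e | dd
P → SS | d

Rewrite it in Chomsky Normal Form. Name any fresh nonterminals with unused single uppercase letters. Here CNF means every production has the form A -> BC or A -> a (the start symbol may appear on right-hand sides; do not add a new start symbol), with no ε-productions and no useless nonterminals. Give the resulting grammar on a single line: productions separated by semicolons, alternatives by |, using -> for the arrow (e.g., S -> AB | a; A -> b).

No ε-productions.
After unit-elimination: S -> d | e | SS | dd; P -> d | SS.
TERM: introduce A -> d and substitute in every rule of length ≥2.
Drop unreachable/unproductive: P.

S -> d | e | AA | SS; A -> d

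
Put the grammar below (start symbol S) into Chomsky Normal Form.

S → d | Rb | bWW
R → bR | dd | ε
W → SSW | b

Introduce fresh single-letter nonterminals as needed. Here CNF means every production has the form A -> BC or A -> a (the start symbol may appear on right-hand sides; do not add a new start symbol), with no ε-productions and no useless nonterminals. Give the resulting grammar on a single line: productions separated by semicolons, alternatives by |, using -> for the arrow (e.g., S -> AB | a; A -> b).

S -> b | d | AC | RA; A -> b; B -> d; C -> WW; D -> SW; R -> b | AR | BB; W -> b | SD

Nullable: {R}; after ε-elimination: S -> b | d | Rb | bWW; R -> b | bR | dd; W -> b | SSW.
No unit productions to eliminate.
TERM: introduce A -> b, B -> d and substitute in every rule of length ≥2.
BIN: S -> AWW becomes S -> AC, C -> WW; W -> SSW becomes W -> SD, D -> SW.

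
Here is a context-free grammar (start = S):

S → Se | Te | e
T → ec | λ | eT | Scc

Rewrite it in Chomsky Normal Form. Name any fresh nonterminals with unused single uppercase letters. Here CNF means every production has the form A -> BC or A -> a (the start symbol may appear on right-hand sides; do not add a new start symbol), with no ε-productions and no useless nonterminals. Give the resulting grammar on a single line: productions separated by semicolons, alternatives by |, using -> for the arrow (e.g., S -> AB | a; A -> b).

Nullable: {T}; after ε-elimination: S -> e | Se | Te; T -> e | eT | ec | Scc.
No unit productions to eliminate.
TERM: introduce B -> c, A -> e and substitute in every rule of length ≥2.
BIN: T -> SBB becomes T -> SC, C -> BB.

S -> e | SA | TA; A -> e; B -> c; C -> BB; T -> e | AB | AT | SC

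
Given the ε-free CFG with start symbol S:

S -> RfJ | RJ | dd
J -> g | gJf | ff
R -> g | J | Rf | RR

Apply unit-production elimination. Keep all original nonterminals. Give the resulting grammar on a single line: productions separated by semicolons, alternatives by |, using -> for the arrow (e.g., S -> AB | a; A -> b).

S -> RJ | dd | RfJ; J -> g | ff | gJf; R -> g | RR | Rf | ff | gJf

Unit productions: R->J.
Unit pairs (A ⇒* B via units): (R,J).
S: inherits non-unit rules of {S} → RJ | RfJ | dd.
J: inherits non-unit rules of {J} → ff | g | gJf.
R: inherits non-unit rules of {J, R} → RR | Rf | ff | g | gJf.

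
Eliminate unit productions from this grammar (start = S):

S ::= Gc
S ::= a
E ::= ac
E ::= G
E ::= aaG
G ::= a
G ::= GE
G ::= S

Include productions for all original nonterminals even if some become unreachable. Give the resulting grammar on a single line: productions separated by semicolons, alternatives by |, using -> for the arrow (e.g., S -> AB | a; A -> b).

Unit productions: E->G, G->S.
Unit pairs (A ⇒* B via units): (E,G), (E,S), (G,S).
S: inherits non-unit rules of {S} → Gc | a.
E: inherits non-unit rules of {E, G, S} → GE | Gc | a | aaG | ac.
G: inherits non-unit rules of {G, S} → GE | Gc | a.

S -> a | Gc; E -> a | GE | Gc | ac | aaG; G -> a | GE | Gc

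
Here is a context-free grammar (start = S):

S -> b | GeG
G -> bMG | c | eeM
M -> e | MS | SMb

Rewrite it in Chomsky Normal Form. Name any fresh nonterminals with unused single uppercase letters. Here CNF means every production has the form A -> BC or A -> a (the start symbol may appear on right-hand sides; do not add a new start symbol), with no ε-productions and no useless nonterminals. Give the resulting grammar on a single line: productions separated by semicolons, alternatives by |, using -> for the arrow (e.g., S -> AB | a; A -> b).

No ε-productions.
No unit productions to eliminate.
TERM: introduce A -> b, B -> e and substitute in every rule of length ≥2.
BIN: G -> AMG becomes G -> AC, C -> MG; G -> BBM becomes G -> BD, D -> BM; M -> SMA becomes M -> SE, E -> MA; S -> GBG becomes S -> GF, F -> BG.

S -> b | GF; A -> b; B -> e; C -> MG; D -> BM; E -> MA; F -> BG; G -> c | AC | BD; M -> e | MS | SE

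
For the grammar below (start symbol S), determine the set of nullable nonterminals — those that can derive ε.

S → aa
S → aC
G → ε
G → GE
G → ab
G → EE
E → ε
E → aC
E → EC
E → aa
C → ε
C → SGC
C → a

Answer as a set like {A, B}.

Directly nullable (have an ε-rule): {C, E, G}.
Not nullable: S — each has a terminal in every rule's right-hand side or depends on a non-nullable symbol.

{C, E, G}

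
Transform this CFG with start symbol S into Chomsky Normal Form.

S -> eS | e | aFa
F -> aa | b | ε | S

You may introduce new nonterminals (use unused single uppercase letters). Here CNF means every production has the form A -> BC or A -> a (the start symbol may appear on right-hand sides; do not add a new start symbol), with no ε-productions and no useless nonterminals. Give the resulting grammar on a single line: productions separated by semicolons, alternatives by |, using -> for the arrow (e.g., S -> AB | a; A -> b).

S -> e | AA | AD | BS; A -> a; B -> e; C -> FA; D -> FA; F -> b | e | AA | AC | BS

Nullable: {F}; after ε-elimination: S -> e | aa | eS | aFa; F -> S | b | aa.
After unit-elimination: S -> e | aa | eS | aFa; F -> b | e | aa | eS | aFa.
TERM: introduce A -> a, B -> e and substitute in every rule of length ≥2.
BIN: F -> AFA becomes F -> AC, C -> FA; S -> AFA becomes S -> AD, D -> FA.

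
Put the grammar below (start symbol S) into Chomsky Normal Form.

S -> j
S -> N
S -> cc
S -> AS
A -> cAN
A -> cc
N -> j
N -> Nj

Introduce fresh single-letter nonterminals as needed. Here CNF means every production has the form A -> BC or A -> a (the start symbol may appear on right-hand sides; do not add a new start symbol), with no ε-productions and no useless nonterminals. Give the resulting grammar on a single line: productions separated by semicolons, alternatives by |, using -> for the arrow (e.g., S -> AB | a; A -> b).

S -> j | AS | BB | NC; A -> BB | BD; B -> c; C -> j; D -> AN; N -> j | NC

No ε-productions.
After unit-elimination: S -> j | AS | Nj | cc; A -> cc | cAN; N -> j | Nj.
TERM: introduce B -> c, C -> j and substitute in every rule of length ≥2.
BIN: A -> BAN becomes A -> BD, D -> AN.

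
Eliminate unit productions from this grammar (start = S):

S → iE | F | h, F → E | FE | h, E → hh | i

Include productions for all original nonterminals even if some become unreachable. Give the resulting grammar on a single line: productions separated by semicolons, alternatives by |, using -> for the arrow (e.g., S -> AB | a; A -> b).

S -> h | i | FE | hh | iE; E -> i | hh; F -> h | i | FE | hh

Unit productions: F->E, S->F.
Unit pairs (A ⇒* B via units): (F,E), (S,E), (S,F).
S: inherits non-unit rules of {E, F, S} → FE | h | hh | i | iE.
E: inherits non-unit rules of {E} → hh | i.
F: inherits non-unit rules of {E, F} → FE | h | hh | i.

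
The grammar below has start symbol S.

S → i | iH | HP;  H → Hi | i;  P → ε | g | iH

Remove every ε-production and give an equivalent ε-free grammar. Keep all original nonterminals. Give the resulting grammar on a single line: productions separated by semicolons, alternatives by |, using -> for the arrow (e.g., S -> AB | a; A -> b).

Nullable set: {P}.
S -> HP: P nullable, giving H | HP.
Drop P -> ε.
Unchanged (no nullable symbols): S -> i; S -> iH; H -> Hi; H -> i; P -> g; P -> iH.

S -> H | i | HP | iH; H -> i | Hi; P -> g | iH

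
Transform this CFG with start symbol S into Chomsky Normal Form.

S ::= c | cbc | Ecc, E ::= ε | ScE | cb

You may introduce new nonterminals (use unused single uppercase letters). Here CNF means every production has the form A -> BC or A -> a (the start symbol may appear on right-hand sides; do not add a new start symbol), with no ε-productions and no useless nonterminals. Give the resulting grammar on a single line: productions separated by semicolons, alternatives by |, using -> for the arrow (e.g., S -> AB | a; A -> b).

S -> c | AA | AD | EF; A -> c; B -> b; C -> AE; D -> BA; E -> AB | SA | SC; F -> AA

Nullable: {E}; after ε-elimination: S -> c | cc | Ecc | cbc; E -> Sc | cb | ScE.
No unit productions to eliminate.
TERM: introduce B -> b, A -> c and substitute in every rule of length ≥2.
BIN: E -> SAE becomes E -> SC, C -> AE; S -> ABA becomes S -> AD, D -> BA; S -> EAA becomes S -> EF, F -> AA.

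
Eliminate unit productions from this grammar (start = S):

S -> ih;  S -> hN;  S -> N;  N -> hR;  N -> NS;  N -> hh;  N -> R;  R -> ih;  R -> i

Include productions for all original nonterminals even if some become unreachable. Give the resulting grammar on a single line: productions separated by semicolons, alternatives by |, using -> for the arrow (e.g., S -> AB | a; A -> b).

Unit productions: N->R, S->N.
Unit pairs (A ⇒* B via units): (N,R), (S,N), (S,R).
S: inherits non-unit rules of {N, R, S} → NS | hN | hR | hh | i | ih.
N: inherits non-unit rules of {N, R} → NS | hR | hh | i | ih.
R: inherits non-unit rules of {R} → i | ih.

S -> i | NS | hN | hR | hh | ih; N -> i | NS | hR | hh | ih; R -> i | ih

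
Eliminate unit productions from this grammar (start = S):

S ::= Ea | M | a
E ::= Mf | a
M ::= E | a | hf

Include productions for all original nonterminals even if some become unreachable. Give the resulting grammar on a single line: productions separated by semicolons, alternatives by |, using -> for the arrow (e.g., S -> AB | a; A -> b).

Unit productions: M->E, S->M.
Unit pairs (A ⇒* B via units): (M,E), (S,E), (S,M).
S: inherits non-unit rules of {E, M, S} → Ea | Mf | a | hf.
E: inherits non-unit rules of {E} → Mf | a.
M: inherits non-unit rules of {E, M} → Mf | a | hf.

S -> a | Ea | Mf | hf; E -> a | Mf; M -> a | Mf | hf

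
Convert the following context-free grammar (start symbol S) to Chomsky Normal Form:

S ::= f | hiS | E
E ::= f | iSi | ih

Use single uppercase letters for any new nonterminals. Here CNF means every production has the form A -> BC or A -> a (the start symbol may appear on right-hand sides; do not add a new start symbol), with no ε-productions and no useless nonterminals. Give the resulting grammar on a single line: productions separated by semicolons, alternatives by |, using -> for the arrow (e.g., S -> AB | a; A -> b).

No ε-productions.
After unit-elimination: S -> f | ih | hiS | iSi; E -> f | ih | iSi.
TERM: introduce B -> h, A -> i and substitute in every rule of length ≥2.
BIN: E -> ASA becomes E -> AC, C -> SA; S -> ASA becomes S -> AD, D -> SA; S -> BAS becomes S -> BF, F -> AS.
Drop unreachable/unproductive: E.

S -> f | AB | AD | BF; A -> i; B -> h; D -> SA; F -> AS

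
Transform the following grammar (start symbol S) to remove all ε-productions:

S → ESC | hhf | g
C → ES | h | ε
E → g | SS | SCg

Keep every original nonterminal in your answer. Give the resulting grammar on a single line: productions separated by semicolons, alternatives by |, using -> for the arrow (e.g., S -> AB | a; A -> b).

S -> g | ES | ESC | hhf; C -> h | ES; E -> g | SS | Sg | SCg

Nullable set: {C}.
S -> ESC: C nullable, giving ES | ESC.
Drop C -> ε.
E -> SCg: C nullable, giving SCg | Sg.
Unchanged (no nullable symbols): S -> g; S -> hhf; C -> ES; C -> h; E -> SS; E -> g.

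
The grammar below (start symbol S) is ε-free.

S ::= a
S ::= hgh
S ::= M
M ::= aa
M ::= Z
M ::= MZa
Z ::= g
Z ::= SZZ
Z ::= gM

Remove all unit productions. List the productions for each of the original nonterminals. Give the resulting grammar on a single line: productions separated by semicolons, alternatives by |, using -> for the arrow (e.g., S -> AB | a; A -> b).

Unit productions: M->Z, S->M.
Unit pairs (A ⇒* B via units): (M,Z), (S,M), (S,Z).
S: inherits non-unit rules of {M, S, Z} → MZa | SZZ | a | aa | g | gM | hgh.
M: inherits non-unit rules of {M, Z} → MZa | SZZ | aa | g | gM.
Z: inherits non-unit rules of {Z} → SZZ | g | gM.

S -> a | g | aa | gM | MZa | SZZ | hgh; M -> g | aa | gM | MZa | SZZ; Z -> g | gM | SZZ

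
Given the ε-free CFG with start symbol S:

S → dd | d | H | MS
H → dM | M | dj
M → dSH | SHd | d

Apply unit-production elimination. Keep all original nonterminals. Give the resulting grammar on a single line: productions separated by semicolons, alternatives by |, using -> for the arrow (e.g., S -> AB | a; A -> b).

S -> d | MS | dM | dd | dj | SHd | dSH; H -> d | dM | dj | SHd | dSH; M -> d | SHd | dSH

Unit productions: H->M, S->H.
Unit pairs (A ⇒* B via units): (H,M), (S,H), (S,M).
S: inherits non-unit rules of {H, M, S} → MS | SHd | d | dM | dSH | dd | dj.
H: inherits non-unit rules of {H, M} → SHd | d | dM | dSH | dj.
M: inherits non-unit rules of {M} → SHd | d | dSH.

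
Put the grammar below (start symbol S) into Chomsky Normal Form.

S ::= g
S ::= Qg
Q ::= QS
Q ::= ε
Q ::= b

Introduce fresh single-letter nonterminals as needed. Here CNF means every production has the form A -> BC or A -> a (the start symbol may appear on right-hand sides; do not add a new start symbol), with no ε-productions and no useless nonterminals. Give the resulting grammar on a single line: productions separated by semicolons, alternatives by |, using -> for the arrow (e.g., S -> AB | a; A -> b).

Nullable: {Q}; after ε-elimination: S -> g | Qg; Q -> S | b | QS.
After unit-elimination: S -> g | Qg; Q -> b | g | QS | Qg.
TERM: introduce A -> g and substitute in every rule of length ≥2.

S -> g | QA; A -> g; Q -> b | g | QA | QS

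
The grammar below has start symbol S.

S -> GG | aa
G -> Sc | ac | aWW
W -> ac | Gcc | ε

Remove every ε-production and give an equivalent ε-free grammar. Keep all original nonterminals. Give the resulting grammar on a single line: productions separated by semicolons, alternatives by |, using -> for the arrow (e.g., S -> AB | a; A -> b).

Nullable set: {W}.
G -> aWW: W, W nullable, giving a | aW | aWW.
Drop W -> ε.
Unchanged (no nullable symbols): S -> GG; S -> aa; G -> Sc; G -> ac; W -> Gcc; W -> ac.

S -> GG | aa; G -> a | Sc | aW | ac | aWW; W -> ac | Gcc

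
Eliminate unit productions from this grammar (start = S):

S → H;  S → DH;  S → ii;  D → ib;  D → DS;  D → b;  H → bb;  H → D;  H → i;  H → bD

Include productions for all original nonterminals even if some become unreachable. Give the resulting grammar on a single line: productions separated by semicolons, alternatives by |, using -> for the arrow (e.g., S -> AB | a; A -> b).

Unit productions: H->D, S->H.
Unit pairs (A ⇒* B via units): (H,D), (S,D), (S,H).
S: inherits non-unit rules of {D, H, S} → DH | DS | b | bD | bb | i | ib | ii.
D: inherits non-unit rules of {D} → DS | b | ib.
H: inherits non-unit rules of {D, H} → DS | b | bD | bb | i | ib.

S -> b | i | DH | DS | bD | bb | ib | ii; D -> b | DS | ib; H -> b | i | DS | bD | bb | ib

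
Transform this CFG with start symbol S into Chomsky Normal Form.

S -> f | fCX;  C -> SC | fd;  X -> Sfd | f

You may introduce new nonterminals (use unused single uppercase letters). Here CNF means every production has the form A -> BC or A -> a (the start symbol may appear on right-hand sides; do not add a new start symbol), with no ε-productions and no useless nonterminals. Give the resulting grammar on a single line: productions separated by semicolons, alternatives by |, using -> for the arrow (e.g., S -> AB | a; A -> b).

No ε-productions.
No unit productions to eliminate.
TERM: introduce B -> d, A -> f and substitute in every rule of length ≥2.
BIN: S -> ACX becomes S -> AD, D -> CX; X -> SAB becomes X -> SE, E -> AB.

S -> f | AD; A -> f; B -> d; C -> AB | SC; D -> CX; E -> AB; X -> f | SE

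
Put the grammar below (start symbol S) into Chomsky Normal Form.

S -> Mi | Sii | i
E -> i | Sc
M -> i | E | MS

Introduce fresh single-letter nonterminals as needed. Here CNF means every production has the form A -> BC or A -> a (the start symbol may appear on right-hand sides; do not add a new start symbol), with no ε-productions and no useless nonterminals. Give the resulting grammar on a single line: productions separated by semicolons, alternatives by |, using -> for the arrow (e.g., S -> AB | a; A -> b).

No ε-productions.
After unit-elimination: S -> i | Mi | Sii; E -> i | Sc; M -> i | MS | Sc.
TERM: introduce A -> c, B -> i and substitute in every rule of length ≥2.
BIN: S -> SBB becomes S -> SC, C -> BB.
Drop unreachable/unproductive: E.

S -> i | MB | SC; A -> c; B -> i; C -> BB; M -> i | MS | SA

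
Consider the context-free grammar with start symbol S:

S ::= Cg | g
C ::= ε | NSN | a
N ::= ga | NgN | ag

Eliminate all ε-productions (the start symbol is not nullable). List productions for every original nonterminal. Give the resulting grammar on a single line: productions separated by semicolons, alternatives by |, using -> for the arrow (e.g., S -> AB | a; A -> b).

Nullable set: {C}.
S -> Cg: C nullable, giving Cg | g.
Drop C -> ε.
Unchanged (no nullable symbols): S -> g; C -> NSN; C -> a; N -> NgN; N -> ag; N -> ga.

S -> g | Cg; C -> a | NSN; N -> ag | ga | NgN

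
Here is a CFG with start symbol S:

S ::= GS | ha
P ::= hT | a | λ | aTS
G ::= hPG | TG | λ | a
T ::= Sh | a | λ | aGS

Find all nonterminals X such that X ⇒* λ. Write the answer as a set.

Directly nullable (have an ε-rule): {G, P, T}.
Not nullable: S — each has a terminal in every rule's right-hand side or depends on a non-nullable symbol.

{G, P, T}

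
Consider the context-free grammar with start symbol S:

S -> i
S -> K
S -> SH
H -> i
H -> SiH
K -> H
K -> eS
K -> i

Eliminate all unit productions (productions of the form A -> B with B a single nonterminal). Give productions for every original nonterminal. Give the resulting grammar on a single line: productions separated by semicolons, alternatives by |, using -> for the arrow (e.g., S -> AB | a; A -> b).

S -> i | SH | eS | SiH; H -> i | SiH; K -> i | eS | SiH

Unit productions: K->H, S->K.
Unit pairs (A ⇒* B via units): (K,H), (S,H), (S,K).
S: inherits non-unit rules of {H, K, S} → SH | SiH | eS | i.
H: inherits non-unit rules of {H} → SiH | i.
K: inherits non-unit rules of {H, K} → SiH | eS | i.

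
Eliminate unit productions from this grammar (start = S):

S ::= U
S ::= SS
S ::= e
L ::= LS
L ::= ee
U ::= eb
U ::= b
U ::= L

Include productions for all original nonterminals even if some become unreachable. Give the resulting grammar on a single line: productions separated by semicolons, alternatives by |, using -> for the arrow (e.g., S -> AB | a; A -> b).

Unit productions: S->U, U->L.
Unit pairs (A ⇒* B via units): (S,L), (S,U), (U,L).
S: inherits non-unit rules of {L, S, U} → LS | SS | b | e | eb | ee.
L: inherits non-unit rules of {L} → LS | ee.
U: inherits non-unit rules of {L, U} → LS | b | eb | ee.

S -> b | e | LS | SS | eb | ee; L -> LS | ee; U -> b | LS | eb | ee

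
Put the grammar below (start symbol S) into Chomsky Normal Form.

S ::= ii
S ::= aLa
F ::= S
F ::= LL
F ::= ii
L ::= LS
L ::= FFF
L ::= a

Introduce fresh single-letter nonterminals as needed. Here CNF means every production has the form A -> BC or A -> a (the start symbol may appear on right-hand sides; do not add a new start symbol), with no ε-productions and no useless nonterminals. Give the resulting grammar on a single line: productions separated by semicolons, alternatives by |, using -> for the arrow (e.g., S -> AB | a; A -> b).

S -> AE | BB; A -> a; B -> i; C -> LA; D -> FF; E -> LA; F -> AC | BB | LL; L -> a | FD | LS

No ε-productions.
After unit-elimination: S -> ii | aLa; F -> LL | ii | aLa; L -> a | LS | FFF.
TERM: introduce A -> a, B -> i and substitute in every rule of length ≥2.
BIN: F -> ALA becomes F -> AC, C -> LA; L -> FFF becomes L -> FD, D -> FF; S -> ALA becomes S -> AE, E -> LA.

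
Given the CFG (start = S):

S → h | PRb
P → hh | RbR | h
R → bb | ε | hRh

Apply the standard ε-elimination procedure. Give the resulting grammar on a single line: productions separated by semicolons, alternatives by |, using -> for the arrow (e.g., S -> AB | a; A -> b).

Nullable set: {R}.
S -> PRb: R nullable, giving PRb | Pb.
P -> RbR: R, R nullable, giving Rb | RbR | b | bR.
Drop R -> ε.
R -> hRh: R nullable, giving hRh | hh.
Unchanged (no nullable symbols): S -> h; P -> h; P -> hh; R -> bb.

S -> h | Pb | PRb; P -> b | h | Rb | bR | hh | RbR; R -> bb | hh | hRh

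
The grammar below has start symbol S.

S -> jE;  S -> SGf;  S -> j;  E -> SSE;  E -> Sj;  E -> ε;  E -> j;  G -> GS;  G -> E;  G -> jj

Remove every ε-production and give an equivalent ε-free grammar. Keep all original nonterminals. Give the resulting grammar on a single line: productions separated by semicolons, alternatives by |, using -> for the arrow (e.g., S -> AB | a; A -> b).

Nullable set: {E, G}.
S -> SGf: G nullable, giving SGf | Sf.
S -> jE: E nullable, giving j | jE.
Drop E -> ε.
E -> SSE: E nullable, giving SS | SSE.
G -> E: E nullable, giving E.
G -> GS: G nullable, giving GS | S.
Unchanged (no nullable symbols): S -> j; E -> Sj; E -> j; G -> jj.

S -> j | Sf | jE | SGf; E -> j | SS | Sj | SSE; G -> E | S | GS | jj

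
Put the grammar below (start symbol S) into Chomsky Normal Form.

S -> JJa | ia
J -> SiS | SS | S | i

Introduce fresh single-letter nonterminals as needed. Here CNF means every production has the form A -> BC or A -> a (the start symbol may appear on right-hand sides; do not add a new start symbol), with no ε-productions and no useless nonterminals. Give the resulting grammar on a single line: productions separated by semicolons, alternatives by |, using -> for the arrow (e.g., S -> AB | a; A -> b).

S -> BA | JE; A -> a; B -> i; C -> JA; D -> BS; E -> JA; J -> i | BA | JC | SD | SS

No ε-productions.
After unit-elimination: S -> ia | JJa; J -> i | SS | ia | JJa | SiS.
TERM: introduce A -> a, B -> i and substitute in every rule of length ≥2.
BIN: J -> JJA becomes J -> JC, C -> JA; J -> SBS becomes J -> SD, D -> BS; S -> JJA becomes S -> JE, E -> JA.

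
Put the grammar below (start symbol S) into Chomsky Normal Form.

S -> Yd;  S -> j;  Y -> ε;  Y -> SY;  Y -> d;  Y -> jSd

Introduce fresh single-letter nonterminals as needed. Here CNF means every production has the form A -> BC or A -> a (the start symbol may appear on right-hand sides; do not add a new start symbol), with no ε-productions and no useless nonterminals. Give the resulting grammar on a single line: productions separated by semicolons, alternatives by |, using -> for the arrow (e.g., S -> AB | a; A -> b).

Nullable: {Y}; after ε-elimination: S -> d | j | Yd; Y -> S | d | SY | jSd.
After unit-elimination: S -> d | j | Yd; Y -> d | j | SY | Yd | jSd.
TERM: introduce A -> d, B -> j and substitute in every rule of length ≥2.
BIN: Y -> BSA becomes Y -> BC, C -> SA.

S -> d | j | YA; A -> d; B -> j; C -> SA; Y -> d | j | BC | SY | YA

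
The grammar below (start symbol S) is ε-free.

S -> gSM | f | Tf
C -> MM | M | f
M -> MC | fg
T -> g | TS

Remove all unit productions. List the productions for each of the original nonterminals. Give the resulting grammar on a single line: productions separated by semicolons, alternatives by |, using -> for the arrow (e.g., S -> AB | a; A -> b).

Unit productions: C->M.
Unit pairs (A ⇒* B via units): (C,M).
S: inherits non-unit rules of {S} → Tf | f | gSM.
C: inherits non-unit rules of {C, M} → MC | MM | f | fg.
M: inherits non-unit rules of {M} → MC | fg.
T: inherits non-unit rules of {T} → TS | g.

S -> f | Tf | gSM; C -> f | MC | MM | fg; M -> MC | fg; T -> g | TS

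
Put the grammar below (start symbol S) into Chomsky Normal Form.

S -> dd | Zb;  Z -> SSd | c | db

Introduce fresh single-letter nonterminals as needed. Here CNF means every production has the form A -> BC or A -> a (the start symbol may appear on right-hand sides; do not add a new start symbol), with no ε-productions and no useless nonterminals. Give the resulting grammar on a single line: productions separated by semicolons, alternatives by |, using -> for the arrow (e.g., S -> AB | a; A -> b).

S -> BB | ZA; A -> b; B -> d; C -> SB; Z -> c | BA | SC

No ε-productions.
No unit productions to eliminate.
TERM: introduce A -> b, B -> d and substitute in every rule of length ≥2.
BIN: Z -> SSB becomes Z -> SC, C -> SB.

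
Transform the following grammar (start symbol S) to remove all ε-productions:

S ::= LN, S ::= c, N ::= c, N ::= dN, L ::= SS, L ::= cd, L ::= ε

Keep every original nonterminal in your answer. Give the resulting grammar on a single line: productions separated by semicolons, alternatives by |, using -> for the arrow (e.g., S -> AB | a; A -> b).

Nullable set: {L}.
S -> LN: L nullable, giving LN | N.
Drop L -> ε.
Unchanged (no nullable symbols): S -> c; L -> SS; L -> cd; N -> c; N -> dN.

S -> N | c | LN; L -> SS | cd; N -> c | dN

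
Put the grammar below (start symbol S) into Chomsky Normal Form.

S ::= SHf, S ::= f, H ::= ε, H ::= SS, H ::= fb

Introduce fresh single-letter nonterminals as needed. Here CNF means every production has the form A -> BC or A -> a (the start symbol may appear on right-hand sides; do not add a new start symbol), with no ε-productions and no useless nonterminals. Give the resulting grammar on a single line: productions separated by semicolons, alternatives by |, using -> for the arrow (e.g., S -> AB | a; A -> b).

Nullable: {H}; after ε-elimination: S -> f | Sf | SHf; H -> SS | fb.
No unit productions to eliminate.
TERM: introduce B -> b, A -> f and substitute in every rule of length ≥2.
BIN: S -> SHA becomes S -> SC, C -> HA.

S -> f | SA | SC; A -> f; B -> b; C -> HA; H -> AB | SS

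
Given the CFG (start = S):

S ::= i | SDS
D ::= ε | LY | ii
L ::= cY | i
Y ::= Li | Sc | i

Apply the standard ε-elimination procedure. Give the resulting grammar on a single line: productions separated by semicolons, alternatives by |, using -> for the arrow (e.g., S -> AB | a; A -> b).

Nullable set: {D}.
S -> SDS: D nullable, giving SDS | SS.
Drop D -> ε.
Unchanged (no nullable symbols): S -> i; D -> LY; D -> ii; L -> cY; L -> i; Y -> Li; Y -> Sc; Y -> i.

S -> i | SS | SDS; D -> LY | ii; L -> i | cY; Y -> i | Li | Sc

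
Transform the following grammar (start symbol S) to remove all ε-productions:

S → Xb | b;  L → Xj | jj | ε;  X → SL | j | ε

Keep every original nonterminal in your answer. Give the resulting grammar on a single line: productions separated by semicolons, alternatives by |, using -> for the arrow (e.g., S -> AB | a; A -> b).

S -> b | Xb; L -> j | Xj | jj; X -> S | j | SL

Nullable set: {L, X}.
S -> Xb: X nullable, giving Xb | b.
Drop L -> ε.
L -> Xj: X nullable, giving Xj | j.
Drop X -> ε.
X -> SL: L nullable, giving S | SL.
Unchanged (no nullable symbols): S -> b; L -> jj; X -> j.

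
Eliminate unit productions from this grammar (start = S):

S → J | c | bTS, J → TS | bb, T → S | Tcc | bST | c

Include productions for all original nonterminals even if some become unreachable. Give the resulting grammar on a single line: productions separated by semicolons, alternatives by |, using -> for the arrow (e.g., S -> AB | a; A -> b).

S -> c | TS | bb | bTS; J -> TS | bb; T -> c | TS | bb | Tcc | bST | bTS

Unit productions: S->J, T->S.
Unit pairs (A ⇒* B via units): (S,J), (T,J), (T,S).
S: inherits non-unit rules of {J, S} → TS | bTS | bb | c.
J: inherits non-unit rules of {J} → TS | bb.
T: inherits non-unit rules of {J, S, T} → TS | Tcc | bST | bTS | bb | c.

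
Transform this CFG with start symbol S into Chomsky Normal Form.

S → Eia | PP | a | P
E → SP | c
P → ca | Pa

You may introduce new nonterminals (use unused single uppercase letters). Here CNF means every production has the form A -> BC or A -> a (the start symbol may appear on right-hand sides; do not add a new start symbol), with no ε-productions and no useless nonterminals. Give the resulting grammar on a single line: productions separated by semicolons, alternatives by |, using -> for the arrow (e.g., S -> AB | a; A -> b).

No ε-productions.
After unit-elimination: S -> a | PP | Pa | ca | Eia; E -> c | SP; P -> Pa | ca.
TERM: introduce A -> a, B -> c, C -> i and substitute in every rule of length ≥2.
BIN: S -> ECA becomes S -> ED, D -> CA.

S -> a | BA | ED | PA | PP; A -> a; B -> c; C -> i; D -> CA; E -> c | SP; P -> BA | PA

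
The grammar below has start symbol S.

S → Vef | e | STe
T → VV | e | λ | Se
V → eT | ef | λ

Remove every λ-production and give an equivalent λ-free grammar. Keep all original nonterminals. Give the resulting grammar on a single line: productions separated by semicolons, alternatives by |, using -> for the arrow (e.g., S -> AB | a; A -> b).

S -> e | Se | ef | STe | Vef; T -> V | e | Se | VV; V -> e | eT | ef

Nullable set: {T, V}.
S -> STe: T nullable, giving STe | Se.
S -> Vef: V nullable, giving Vef | ef.
Drop T -> λ.
T -> VV: V, V nullable, giving V | VV.
Drop V -> λ.
V -> eT: T nullable, giving e | eT.
Unchanged (no nullable symbols): S -> e; T -> Se; T -> e; V -> ef.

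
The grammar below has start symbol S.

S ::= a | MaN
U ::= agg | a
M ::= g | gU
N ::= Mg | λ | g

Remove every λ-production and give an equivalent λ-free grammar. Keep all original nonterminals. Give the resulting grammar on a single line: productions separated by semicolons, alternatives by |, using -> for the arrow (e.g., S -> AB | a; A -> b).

Nullable set: {N}.
S -> MaN: N nullable, giving Ma | MaN.
Drop N -> λ.
Unchanged (no nullable symbols): S -> a; M -> g; M -> gU; N -> Mg; N -> g; U -> a; U -> agg.

S -> a | Ma | MaN; M -> g | gU; N -> g | Mg; U -> a | agg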